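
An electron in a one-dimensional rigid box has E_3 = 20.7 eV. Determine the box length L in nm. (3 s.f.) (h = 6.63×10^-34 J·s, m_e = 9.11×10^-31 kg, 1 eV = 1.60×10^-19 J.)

L = 0.405 nm

From E_n = n²h²/(8m_eL²), L = n·h/√(8m_eE_n).
E_3 = 20.7 eV = 3.312×10^-18 J, so L = 3·6.63×10^-34/√(8·9.11×10^-31·3.312×10^-18) = 4.05×10^-10 m = 0.405 nm.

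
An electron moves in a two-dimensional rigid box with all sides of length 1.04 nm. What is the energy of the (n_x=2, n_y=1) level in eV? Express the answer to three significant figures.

For a 2D rectangular well E = (h²/8m_e)·Σ n_i²/L_i² = (6.626×10^-34)²/(8·9.109×10^-31) · [2²/(1.04 nm)² + 1²/(1.04 nm)²].
Evaluating gives E = 2.785×10^-19 J = 1.74 eV.

E = 1.74 eV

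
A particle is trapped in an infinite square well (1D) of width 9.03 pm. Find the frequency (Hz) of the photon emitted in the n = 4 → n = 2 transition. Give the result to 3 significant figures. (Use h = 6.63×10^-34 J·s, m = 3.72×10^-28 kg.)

E_1 = h²/(8mL²) = 1.811×10^-18 J and ΔE = (4² − 2²)E_1 = 2.173×10^-17 J.
f = ΔE/h = 2.173×10^-17/6.63×10^-34 = 3.28×10^16 Hz.

f = 3.28×10^16 Hz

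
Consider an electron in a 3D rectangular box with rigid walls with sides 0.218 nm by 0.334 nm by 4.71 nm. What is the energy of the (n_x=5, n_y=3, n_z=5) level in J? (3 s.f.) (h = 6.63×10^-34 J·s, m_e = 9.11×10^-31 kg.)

For a 3D rectangular well E = (h²/8m_e)·Σ n_i²/L_i² = (6.63×10^-34)²/(8·9.11×10^-31) · [5²/(0.218 nm)² + 3²/(0.334 nm)² + 5²/(4.71 nm)²].
Evaluating gives E = 3.67×10^-17 J.

E = 3.67×10^-17 J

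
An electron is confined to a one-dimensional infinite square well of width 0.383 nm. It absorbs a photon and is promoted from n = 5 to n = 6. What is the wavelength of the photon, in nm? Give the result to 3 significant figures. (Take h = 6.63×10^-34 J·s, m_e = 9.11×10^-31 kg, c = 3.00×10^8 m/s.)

λ = 44.0 nm

E_1 = h²/(8m_eL²) = 4.112×10^-19 J, so ΔE = (6² − 5²)E_1 = 4.523×10^-18 J.
λ = hc/ΔE = (6.63×10^-34·3.00×10^8)/4.523×10^-18 = 4.40×10^-8 m = 44.0 nm.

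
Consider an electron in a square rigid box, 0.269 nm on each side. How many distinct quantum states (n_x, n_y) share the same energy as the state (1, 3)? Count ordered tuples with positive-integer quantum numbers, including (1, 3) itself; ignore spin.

The level has n_x² + n_y² = 10. The ordered positive-integer solutions are (1, 3), (3, 1).
That gives 2 states.

degeneracy = 2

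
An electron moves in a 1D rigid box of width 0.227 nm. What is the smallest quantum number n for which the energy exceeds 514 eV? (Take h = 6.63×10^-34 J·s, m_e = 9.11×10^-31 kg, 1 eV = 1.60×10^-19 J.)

n = 9

E_1 = h²/(8m_eL²) = 1.170×10^-18 J = 7.312 eV.
Need n² > 514/7.312 = 70.30, i.e. n > 8.385.
The smallest integer satisfying this is n = 9.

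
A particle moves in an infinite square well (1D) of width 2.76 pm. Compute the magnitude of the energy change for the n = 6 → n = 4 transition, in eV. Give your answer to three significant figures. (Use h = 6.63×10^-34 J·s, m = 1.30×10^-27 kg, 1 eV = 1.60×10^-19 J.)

|ΔE| = 694 eV

E_1 = h²/(8mL²) = 5.548×10^-18 J.
|ΔE| = |6² − 4²|·E_1 = 20·5.548×10^-18 J = 1.110×10^-16 J = 694 eV.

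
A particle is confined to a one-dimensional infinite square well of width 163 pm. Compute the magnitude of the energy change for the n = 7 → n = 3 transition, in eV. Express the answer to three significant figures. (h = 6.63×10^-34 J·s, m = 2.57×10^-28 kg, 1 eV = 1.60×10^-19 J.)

|ΔE| = 2.01 eV

E_1 = h²/(8mL²) = 8.047×10^-21 J.
|ΔE| = |7² − 3²|·E_1 = 40·8.047×10^-21 J = 3.219×10^-19 J = 2.01 eV.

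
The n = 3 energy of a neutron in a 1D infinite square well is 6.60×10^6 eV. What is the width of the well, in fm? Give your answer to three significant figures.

L = 16.7 fm

From E_n = n²h²/(8m_nL²), L = n·h/√(8m_nE_n).
E_3 = 6.60×10^6 eV = 1.057×10^-12 J, so L = 3·6.626×10^-34/√(8·1.675×10^-27·1.057×10^-12) = 1.67×10^-14 m = 16.7 fm.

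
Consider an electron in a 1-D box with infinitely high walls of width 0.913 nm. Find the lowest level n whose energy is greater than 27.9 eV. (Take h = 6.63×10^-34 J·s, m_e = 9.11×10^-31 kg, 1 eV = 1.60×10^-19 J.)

E_1 = h²/(8m_eL²) = 7.236×10^-20 J = 0.4523 eV.
Need n² > 27.9/0.4523 = 61.68, i.e. n > 7.854.
The smallest integer satisfying this is n = 8.

n = 8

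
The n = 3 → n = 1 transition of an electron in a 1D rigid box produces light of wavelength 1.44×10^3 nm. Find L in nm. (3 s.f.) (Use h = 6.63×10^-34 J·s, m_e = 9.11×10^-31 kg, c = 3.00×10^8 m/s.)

L = 1.87 nm

The photon carries ΔE = hc/λ = 6.63×10^-34·3.00×10^8/1.44×10^-6 m = 1.381×10^-19 J.
Since ΔE = (3² − 1²)E_1, E_1 = 1.726×10^-20 J, and L = h/√(8m_eE_1) = 1.87×10^-9 m = 1.87 nm.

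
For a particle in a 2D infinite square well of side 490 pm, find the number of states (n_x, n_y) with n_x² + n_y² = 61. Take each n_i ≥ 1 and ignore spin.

degeneracy = 2

The level has n_x² + n_y² = 61. The ordered positive-integer solutions are (5, 6), (6, 5).
That gives 2 states.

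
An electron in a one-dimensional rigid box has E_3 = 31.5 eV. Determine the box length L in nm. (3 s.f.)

From E_n = n²h²/(8m_eL²), L = n·h/√(8m_eE_n).
E_3 = 31.5 eV = 5.046×10^-18 J, so L = 3·6.626×10^-34/√(8·9.109×10^-31·5.046×10^-18) = 3.28×10^-10 m = 0.328 nm.

L = 0.328 nm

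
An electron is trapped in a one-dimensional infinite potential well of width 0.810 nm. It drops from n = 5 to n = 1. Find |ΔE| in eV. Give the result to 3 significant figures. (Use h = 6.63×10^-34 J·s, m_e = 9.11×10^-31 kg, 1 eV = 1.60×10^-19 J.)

E_1 = h²/(8m_eL²) = 9.193×10^-20 J.
|ΔE| = |5² − 1²|·E_1 = 24·9.193×10^-20 J = 2.206×10^-18 J = 13.8 eV.

|ΔE| = 13.8 eV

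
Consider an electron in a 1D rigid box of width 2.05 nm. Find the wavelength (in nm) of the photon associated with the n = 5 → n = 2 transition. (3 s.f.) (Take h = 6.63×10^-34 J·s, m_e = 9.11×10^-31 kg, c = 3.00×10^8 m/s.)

λ = 660 nm

E_1 = h²/(8m_eL²) = 1.435×10^-20 J, so ΔE = (5² − 2²)E_1 = 3.014×10^-19 J.
λ = hc/ΔE = (6.63×10^-34·3.00×10^8)/3.014×10^-19 = 6.60×10^-7 m = 660 nm.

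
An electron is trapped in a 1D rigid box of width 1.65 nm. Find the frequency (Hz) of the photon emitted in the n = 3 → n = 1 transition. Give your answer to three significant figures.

f = 2.67×10^14 Hz

E_1 = h²/(8m_eL²) = 2.213×10^-20 J and ΔE = (3² − 1²)E_1 = 1.770×10^-19 J.
f = ΔE/h = 1.770×10^-19/6.626×10^-34 = 2.67×10^14 Hz.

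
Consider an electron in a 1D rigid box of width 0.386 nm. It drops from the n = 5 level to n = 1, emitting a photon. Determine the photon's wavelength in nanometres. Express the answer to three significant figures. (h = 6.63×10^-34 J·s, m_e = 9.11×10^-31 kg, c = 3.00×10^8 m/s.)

λ = 20.5 nm

E_1 = h²/(8m_eL²) = 4.048×10^-19 J, so ΔE = (5² − 1²)E_1 = 9.715×10^-18 J.
λ = hc/ΔE = (6.63×10^-34·3.00×10^8)/9.715×10^-18 = 2.05×10^-8 m = 20.5 nm.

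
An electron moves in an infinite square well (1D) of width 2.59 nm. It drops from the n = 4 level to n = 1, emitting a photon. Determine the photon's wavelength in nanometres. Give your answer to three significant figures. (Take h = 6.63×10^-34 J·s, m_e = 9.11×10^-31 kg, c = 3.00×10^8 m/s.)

E_1 = h²/(8m_eL²) = 8.991×10^-21 J, so ΔE = (4² − 1²)E_1 = 1.349×10^-19 J.
λ = hc/ΔE = (6.63×10^-34·3.00×10^8)/1.349×10^-19 = 1.47×10^-6 m = 1.47×10^3 nm.

λ = 1.47×10^3 nm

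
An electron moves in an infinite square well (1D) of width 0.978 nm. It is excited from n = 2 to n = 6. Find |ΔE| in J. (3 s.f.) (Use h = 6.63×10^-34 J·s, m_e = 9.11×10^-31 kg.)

|ΔE| = 2.02×10^-18 J

E_1 = h²/(8m_eL²) = 6.306×10^-20 J.
|ΔE| = |2² − 6²|·E_1 = 32·6.306×10^-20 J = 2.02×10^-18 J.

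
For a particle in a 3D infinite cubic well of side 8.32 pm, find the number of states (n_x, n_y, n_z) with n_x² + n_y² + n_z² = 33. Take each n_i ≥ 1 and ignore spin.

The level has n_x² + n_y² + n_z² = 33. The ordered positive-integer solutions are (1, 4, 4), (2, 2, 5), (2, 5, 2), (4, 1, 4), (4, 4, 1), (5, 2, 2).
That gives 6 states.

degeneracy = 6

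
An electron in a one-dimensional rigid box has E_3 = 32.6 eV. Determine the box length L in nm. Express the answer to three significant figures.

From E_n = n²h²/(8m_eL²), L = n·h/√(8m_eE_n).
E_3 = 32.6 eV = 5.223×10^-18 J, so L = 3·6.626×10^-34/√(8·9.109×10^-31·5.223×10^-18) = 3.22×10^-10 m = 0.322 nm.

L = 0.322 nm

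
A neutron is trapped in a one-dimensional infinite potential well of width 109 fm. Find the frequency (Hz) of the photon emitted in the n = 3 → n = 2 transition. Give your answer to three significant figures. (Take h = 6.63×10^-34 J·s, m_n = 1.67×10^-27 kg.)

E_1 = h²/(8m_nL²) = 2.769×10^-15 J and ΔE = (3² − 2²)E_1 = 1.384×10^-14 J.
f = ΔE/h = 1.384×10^-14/6.63×10^-34 = 2.09×10^19 Hz.

f = 2.09×10^19 Hz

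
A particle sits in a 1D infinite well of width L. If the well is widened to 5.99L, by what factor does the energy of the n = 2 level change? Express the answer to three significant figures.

E_n ∝ 1/L², so the energy scales by 1/5.99² = 0.0279.

0.0279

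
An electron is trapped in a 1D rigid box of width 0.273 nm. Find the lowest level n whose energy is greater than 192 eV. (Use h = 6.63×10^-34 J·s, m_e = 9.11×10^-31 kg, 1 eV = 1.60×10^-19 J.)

E_1 = h²/(8m_eL²) = 8.093×10^-19 J = 5.058 eV.
Need n² > 192/5.058 = 37.96, i.e. n > 6.161.
The smallest integer satisfying this is n = 7.

n = 7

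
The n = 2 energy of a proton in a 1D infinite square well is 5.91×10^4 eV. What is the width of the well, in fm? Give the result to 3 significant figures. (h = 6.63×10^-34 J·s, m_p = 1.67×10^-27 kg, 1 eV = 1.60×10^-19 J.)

L = 118 fm

From E_n = n²h²/(8m_pL²), L = n·h/√(8m_pE_n).
E_2 = 5.91×10^4 eV = 9.456×10^-15 J, so L = 2·6.63×10^-34/√(8·1.67×10^-27·9.456×10^-15) = 1.18×10^-13 m = 118 fm.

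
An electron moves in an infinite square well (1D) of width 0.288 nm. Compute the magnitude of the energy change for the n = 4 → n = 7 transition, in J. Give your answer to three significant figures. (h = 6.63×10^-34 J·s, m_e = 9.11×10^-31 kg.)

E_1 = h²/(8m_eL²) = 7.272×10^-19 J.
|ΔE| = |4² − 7²|·E_1 = 33·7.272×10^-19 J = 2.40×10^-17 J.

|ΔE| = 2.40×10^-17 J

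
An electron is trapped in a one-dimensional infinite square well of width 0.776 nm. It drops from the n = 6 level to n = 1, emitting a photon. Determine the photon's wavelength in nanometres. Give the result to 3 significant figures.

E_1 = h²/(8m_eL²) = 1.001×10^-19 J, so ΔE = (6² − 1²)E_1 = 3.503×10^-18 J.
λ = hc/ΔE = (6.626×10^-34·2.998×10^8)/3.503×10^-18 = 5.67×10^-8 m = 56.7 nm.

λ = 56.7 nm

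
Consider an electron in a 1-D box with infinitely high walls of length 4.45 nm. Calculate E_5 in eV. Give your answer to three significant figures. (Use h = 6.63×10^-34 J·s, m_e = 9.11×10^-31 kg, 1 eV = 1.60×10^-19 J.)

E_5 = 0.476 eV

For an infinite well E_n = n²h²/(8m_eL²), so E_1 = h²/(8m_eL²) = (6.63×10^-34)²/(8·9.11×10^-31·(4.45×10^-9 m)²) = 3.046×10^-21 J.
Then E_5 = 5²·E_1 = 25·3.046×10^-21 J = 7.615×10^-20 J.
Converting, E_5 = 7.615×10^-20 J / (1.60×10^-19 J/eV) = 0.476 eV.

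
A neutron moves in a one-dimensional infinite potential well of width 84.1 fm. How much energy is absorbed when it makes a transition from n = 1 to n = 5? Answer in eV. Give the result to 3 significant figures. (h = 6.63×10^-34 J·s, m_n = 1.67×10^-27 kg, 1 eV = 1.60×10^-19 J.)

|ΔE| = 6.98×10^5 eV

E_1 = h²/(8m_nL²) = 4.652×10^-15 J.
|ΔE| = |1² − 5²|·E_1 = 24·4.652×10^-15 J = 1.116×10^-13 J = 6.98×10^5 eV.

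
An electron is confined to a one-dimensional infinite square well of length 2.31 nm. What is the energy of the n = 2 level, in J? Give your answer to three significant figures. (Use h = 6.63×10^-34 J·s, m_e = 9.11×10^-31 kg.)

E_2 = 4.52×10^-20 J

For an infinite well E_n = n²h²/(8m_eL²), so E_1 = h²/(8m_eL²) = (6.63×10^-34)²/(8·9.11×10^-31·(2.31×10^-9 m)²) = 1.130×10^-20 J.
Then E_2 = 2²·E_1 = 4·1.130×10^-20 J = 4.52×10^-20 J.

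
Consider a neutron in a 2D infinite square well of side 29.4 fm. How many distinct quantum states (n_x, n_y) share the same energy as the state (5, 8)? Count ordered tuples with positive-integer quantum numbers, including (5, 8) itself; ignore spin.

degeneracy = 2

The level has n_x² + n_y² = 89. The ordered positive-integer solutions are (5, 8), (8, 5).
That gives 2 states.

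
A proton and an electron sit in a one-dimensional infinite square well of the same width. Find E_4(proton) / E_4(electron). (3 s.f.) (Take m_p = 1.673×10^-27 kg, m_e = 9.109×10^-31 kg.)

E_n ∝ 1/m at fixed n and L, so the ratio is m_e/m_p = 9.109×10^-31/1.673×10^-27 = 5.44×10^-4.

5.44×10^-4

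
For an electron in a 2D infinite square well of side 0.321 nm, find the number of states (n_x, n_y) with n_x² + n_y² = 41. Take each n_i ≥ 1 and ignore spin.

The level has n_x² + n_y² = 41. The ordered positive-integer solutions are (4, 5), (5, 4).
That gives 2 states.

degeneracy = 2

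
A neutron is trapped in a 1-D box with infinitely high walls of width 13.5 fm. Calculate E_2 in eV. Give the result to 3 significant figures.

For an infinite well E_n = n²h²/(8m_nL²), so E_1 = h²/(8m_nL²) = (6.626×10^-34)²/(8·1.675×10^-27·(1.35×10^-14 m)²) = 1.798×10^-13 J.
Then E_2 = 2²·E_1 = 4·1.798×10^-13 J = 7.192×10^-13 J.
Converting, E_2 = 7.192×10^-13 J / (1.602×10^-19 J/eV) = 4.49×10^6 eV.

E_2 = 4.49×10^6 eV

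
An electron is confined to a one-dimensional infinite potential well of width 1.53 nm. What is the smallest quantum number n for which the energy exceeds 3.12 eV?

n = 5

E_1 = h²/(8m_eL²) = 2.574×10^-20 J = 0.1607 eV.
Need n² > 3.12/0.1607 = 19.42, i.e. n > 4.407.
The smallest integer satisfying this is n = 5.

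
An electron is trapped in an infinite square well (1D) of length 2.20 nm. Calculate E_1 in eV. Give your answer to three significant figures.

For an infinite well E_n = n²h²/(8m_eL²), so E_1 = h²/(8m_eL²) = (6.626×10^-34)²/(8·9.109×10^-31·(2.20×10^-9 m)²) = 1.245×10^-20 J.
Converting, E_1 = 1.245×10^-20 J / (1.602×10^-19 J/eV) = 0.0777 eV.

E_1 = 0.0777 eV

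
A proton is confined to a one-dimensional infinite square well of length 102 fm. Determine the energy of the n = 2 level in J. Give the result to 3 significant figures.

E_2 = 1.26×10^-14 J

For an infinite well E_n = n²h²/(8m_pL²), so E_1 = h²/(8m_pL²) = (6.626×10^-34)²/(8·1.673×10^-27·(1.02×10^-13 m)²) = 3.153×10^-15 J.
Then E_2 = 2²·E_1 = 4·3.153×10^-15 J = 1.26×10^-14 J.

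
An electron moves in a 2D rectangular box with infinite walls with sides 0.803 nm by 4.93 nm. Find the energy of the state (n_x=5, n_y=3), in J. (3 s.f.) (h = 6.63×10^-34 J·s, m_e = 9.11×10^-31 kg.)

E = 2.36×10^-18 J

For a 2D rectangular well E = (h²/8m_e)·Σ n_i²/L_i² = (6.63×10^-34)²/(8·9.11×10^-31) · [5²/(0.803 nm)² + 3²/(4.93 nm)²].
Evaluating gives E = 2.36×10^-18 J.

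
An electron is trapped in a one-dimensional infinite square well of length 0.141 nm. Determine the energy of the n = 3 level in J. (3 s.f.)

E_3 = 2.73×10^-17 J

For an infinite well E_n = n²h²/(8m_eL²), so E_1 = h²/(8m_eL²) = (6.626×10^-34)²/(8·9.109×10^-31·(1.41×10^-10 m)²) = 3.030×10^-18 J.
Then E_3 = 3²·E_1 = 9·3.030×10^-18 J = 2.73×10^-17 J.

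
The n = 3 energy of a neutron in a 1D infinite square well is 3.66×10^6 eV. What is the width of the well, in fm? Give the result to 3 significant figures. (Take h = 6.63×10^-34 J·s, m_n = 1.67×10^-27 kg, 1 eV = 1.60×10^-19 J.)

From E_n = n²h²/(8m_nL²), L = n·h/√(8m_nE_n).
E_3 = 3.66×10^6 eV = 5.856×10^-13 J, so L = 3·6.63×10^-34/√(8·1.67×10^-27·5.856×10^-13) = 2.25×10^-14 m = 22.5 fm.

L = 22.5 fm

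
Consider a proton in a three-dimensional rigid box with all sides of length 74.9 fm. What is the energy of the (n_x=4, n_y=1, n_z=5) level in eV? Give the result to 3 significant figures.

For a 3D rectangular well E = (h²/8m_p)·Σ n_i²/L_i² = (6.626×10^-34)²/(8·1.673×10^-27) · [4²/(74.9 fm)² + 1²/(74.9 fm)² + 5²/(74.9 fm)²].
Evaluating gives E = 2.456×10^-13 J = 1.53×10^6 eV.

E = 1.53×10^6 eV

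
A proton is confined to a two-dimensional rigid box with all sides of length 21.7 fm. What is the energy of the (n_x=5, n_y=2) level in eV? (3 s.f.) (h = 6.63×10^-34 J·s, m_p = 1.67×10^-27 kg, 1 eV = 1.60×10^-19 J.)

E = 1.27×10^7 eV

For a 2D rectangular well E = (h²/8m_p)·Σ n_i²/L_i² = (6.63×10^-34)²/(8·1.67×10^-27) · [5²/(21.7 fm)² + 2²/(21.7 fm)²].
Evaluating gives E = 2.026×10^-12 J = 1.27×10^7 eV.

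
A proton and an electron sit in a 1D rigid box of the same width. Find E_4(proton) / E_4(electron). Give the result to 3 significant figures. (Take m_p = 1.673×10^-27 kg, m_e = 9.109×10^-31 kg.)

E_n ∝ 1/m at fixed n and L, so the ratio is m_e/m_p = 9.109×10^-31/1.673×10^-27 = 5.44×10^-4.

5.44×10^-4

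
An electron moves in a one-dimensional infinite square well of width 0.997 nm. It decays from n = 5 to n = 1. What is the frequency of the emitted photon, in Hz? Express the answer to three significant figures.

E_1 = h²/(8m_eL²) = 6.061×10^-20 J and ΔE = (5² − 1²)E_1 = 1.455×10^-18 J.
f = ΔE/h = 1.455×10^-18/6.626×10^-34 = 2.20×10^15 Hz.

f = 2.20×10^15 Hz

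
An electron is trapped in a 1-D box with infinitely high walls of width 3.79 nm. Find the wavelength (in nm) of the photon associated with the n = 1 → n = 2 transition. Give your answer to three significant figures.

E_1 = h²/(8m_eL²) = 4.194×10^-21 J, so ΔE = (2² − 1²)E_1 = 1.258×10^-20 J.
λ = hc/ΔE = (6.626×10^-34·2.998×10^8)/1.258×10^-20 = 1.58×10^-5 m = 1.58×10^4 nm.

λ = 1.58×10^4 nm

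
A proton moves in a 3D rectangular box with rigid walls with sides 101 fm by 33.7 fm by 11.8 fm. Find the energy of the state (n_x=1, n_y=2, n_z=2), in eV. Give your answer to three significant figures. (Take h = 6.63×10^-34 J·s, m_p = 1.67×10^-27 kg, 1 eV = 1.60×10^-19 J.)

For a 3D rectangular well E = (h²/8m_p)·Σ n_i²/L_i² = (6.63×10^-34)²/(8·1.67×10^-27) · [1²/(101 fm)² + 2²/(33.7 fm)² + 2²/(11.8 fm)²].
Evaluating gives E = 1.064×10^-12 J = 6.65×10^6 eV.

E = 6.65×10^6 eV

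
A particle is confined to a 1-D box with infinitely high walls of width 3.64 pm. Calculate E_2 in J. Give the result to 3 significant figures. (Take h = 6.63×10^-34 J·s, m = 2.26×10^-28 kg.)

For an infinite well E_n = n²h²/(8mL²), so E_1 = h²/(8mL²) = (6.63×10^-34)²/(8·2.26×10^-28·(3.64×10^-12 m)²) = 1.835×10^-17 J.
Then E_2 = 2²·E_1 = 4·1.835×10^-17 J = 7.34×10^-17 J.

E_2 = 7.34×10^-17 J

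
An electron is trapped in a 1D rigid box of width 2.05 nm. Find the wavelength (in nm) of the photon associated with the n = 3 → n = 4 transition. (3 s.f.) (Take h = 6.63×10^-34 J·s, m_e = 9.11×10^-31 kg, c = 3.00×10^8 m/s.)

λ = 1.98×10^3 nm

E_1 = h²/(8m_eL²) = 1.435×10^-20 J, so ΔE = (4² − 3²)E_1 = 1.005×10^-19 J.
λ = hc/ΔE = (6.63×10^-34·3.00×10^8)/1.005×10^-19 = 1.98×10^-6 m = 1.98×10^3 nm.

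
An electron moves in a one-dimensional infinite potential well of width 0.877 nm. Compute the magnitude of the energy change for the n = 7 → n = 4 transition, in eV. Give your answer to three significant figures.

|ΔE| = 16.1 eV

E_1 = h²/(8m_eL²) = 7.833×10^-20 J.
|ΔE| = |7² − 4²|·E_1 = 33·7.833×10^-20 J = 2.585×10^-18 J = 16.1 eV.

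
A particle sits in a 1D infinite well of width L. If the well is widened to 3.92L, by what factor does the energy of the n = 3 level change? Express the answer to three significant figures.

0.0651

E_n ∝ 1/L², so the energy scales by 1/3.92² = 0.0651.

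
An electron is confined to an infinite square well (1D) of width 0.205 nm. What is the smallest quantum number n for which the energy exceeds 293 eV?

E_1 = h²/(8m_eL²) = 1.434×10^-18 J = 8.951 eV.
Need n² > 293/8.951 = 32.73, i.e. n > 5.721.
The smallest integer satisfying this is n = 6.

n = 6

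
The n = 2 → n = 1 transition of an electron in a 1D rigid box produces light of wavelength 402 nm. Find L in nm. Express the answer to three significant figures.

The photon carries ΔE = hc/λ = 6.626×10^-34·2.998×10^8/4.02×10^-7 m = 4.941×10^-19 J.
Since ΔE = (2² − 1²)E_1, E_1 = 1.647×10^-19 J, and L = h/√(8m_eE_1) = 6.05×10^-10 m = 0.605 nm.

L = 0.605 nm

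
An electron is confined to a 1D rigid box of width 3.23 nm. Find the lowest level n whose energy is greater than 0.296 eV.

E_1 = h²/(8m_eL²) = 5.775×10^-21 J = 0.03605 eV.
Need n² > 0.296/0.03605 = 8.211, i.e. n > 2.865.
The smallest integer satisfying this is n = 3.

n = 3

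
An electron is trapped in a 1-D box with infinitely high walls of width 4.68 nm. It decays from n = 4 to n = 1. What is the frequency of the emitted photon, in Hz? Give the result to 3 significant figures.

f = 6.23×10^13 Hz

E_1 = h²/(8m_eL²) = 2.751×10^-21 J and ΔE = (4² − 1²)E_1 = 4.126×10^-20 J.
f = ΔE/h = 4.126×10^-20/6.626×10^-34 = 6.23×10^13 Hz.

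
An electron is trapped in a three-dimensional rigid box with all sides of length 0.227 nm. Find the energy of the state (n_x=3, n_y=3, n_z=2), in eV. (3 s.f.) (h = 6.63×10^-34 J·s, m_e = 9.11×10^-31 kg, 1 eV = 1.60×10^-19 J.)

E = 161 eV

For a 3D rectangular well E = (h²/8m_e)·Σ n_i²/L_i² = (6.63×10^-34)²/(8·9.11×10^-31) · [3²/(0.227 nm)² + 3²/(0.227 nm)² + 2²/(0.227 nm)²].
Evaluating gives E = 2.575×10^-17 J = 161 eV.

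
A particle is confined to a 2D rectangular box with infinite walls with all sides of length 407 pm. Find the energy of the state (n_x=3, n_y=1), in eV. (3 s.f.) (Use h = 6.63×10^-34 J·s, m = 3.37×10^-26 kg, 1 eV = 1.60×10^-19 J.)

For a 2D rectangular well E = (h²/8m)·Σ n_i²/L_i² = (6.63×10^-34)²/(8·3.37×10^-26) · [3²/(407 pm)² + 1²/(407 pm)²].
Evaluating gives E = 9.843×10^-23 J = 6.15×10^-4 eV.

E = 6.15×10^-4 eV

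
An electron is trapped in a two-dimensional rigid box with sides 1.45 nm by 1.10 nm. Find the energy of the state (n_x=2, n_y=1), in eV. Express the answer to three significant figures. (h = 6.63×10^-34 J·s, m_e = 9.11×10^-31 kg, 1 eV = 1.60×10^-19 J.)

E = 1.03 eV

For a 2D rectangular well E = (h²/8m_e)·Σ n_i²/L_i² = (6.63×10^-34)²/(8·9.11×10^-31) · [2²/(1.45 nm)² + 1²/(1.10 nm)²].
Evaluating gives E = 1.646×10^-19 J = 1.03 eV.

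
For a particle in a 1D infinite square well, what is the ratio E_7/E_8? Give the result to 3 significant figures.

E_n ∝ n², so E_7/E_8 = 7²/8² = 49/64 = 0.766.

0.766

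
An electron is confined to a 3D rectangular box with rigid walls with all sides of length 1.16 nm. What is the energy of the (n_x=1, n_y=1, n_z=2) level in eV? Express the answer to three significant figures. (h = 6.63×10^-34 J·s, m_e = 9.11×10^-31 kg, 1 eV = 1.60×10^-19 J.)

E = 1.68 eV

For a 3D rectangular well E = (h²/8m_e)·Σ n_i²/L_i² = (6.63×10^-34)²/(8·9.11×10^-31) · [1²/(1.16 nm)² + 1²/(1.16 nm)² + 2²/(1.16 nm)²].
Evaluating gives E = 2.689×10^-19 J = 1.68 eV.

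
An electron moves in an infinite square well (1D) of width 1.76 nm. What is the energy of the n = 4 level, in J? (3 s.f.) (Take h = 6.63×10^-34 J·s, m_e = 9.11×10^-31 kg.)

For an infinite well E_n = n²h²/(8m_eL²), so E_1 = h²/(8m_eL²) = (6.63×10^-34)²/(8·9.11×10^-31·(1.76×10^-9 m)²) = 1.947×10^-20 J.
Then E_4 = 4²·E_1 = 16·1.947×10^-20 J = 3.12×10^-19 J.

E_4 = 3.12×10^-19 J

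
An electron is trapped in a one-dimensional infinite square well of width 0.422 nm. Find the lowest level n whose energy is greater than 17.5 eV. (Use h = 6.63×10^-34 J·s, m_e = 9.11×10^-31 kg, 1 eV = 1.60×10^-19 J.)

E_1 = h²/(8m_eL²) = 3.387×10^-19 J = 2.117 eV.
Need n² > 17.5/2.117 = 8.266, i.e. n > 2.875.
The smallest integer satisfying this is n = 3.

n = 3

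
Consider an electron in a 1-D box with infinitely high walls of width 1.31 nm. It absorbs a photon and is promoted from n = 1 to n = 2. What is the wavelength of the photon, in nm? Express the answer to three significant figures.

λ = 1.89×10^3 nm

E_1 = h²/(8m_eL²) = 3.511×10^-20 J, so ΔE = (2² − 1²)E_1 = 1.053×10^-19 J.
λ = hc/ΔE = (6.626×10^-34·2.998×10^8)/1.053×10^-19 = 1.89×10^-6 m = 1.89×10^3 nm.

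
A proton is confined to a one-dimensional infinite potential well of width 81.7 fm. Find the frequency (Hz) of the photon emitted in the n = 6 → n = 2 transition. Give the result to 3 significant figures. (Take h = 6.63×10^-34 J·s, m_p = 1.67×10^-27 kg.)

E_1 = h²/(8m_pL²) = 4.929×10^-15 J and ΔE = (6² − 2²)E_1 = 1.577×10^-13 J.
f = ΔE/h = 1.577×10^-13/6.63×10^-34 = 2.38×10^20 Hz.

f = 2.38×10^20 Hz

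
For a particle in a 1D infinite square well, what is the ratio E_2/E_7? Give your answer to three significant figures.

E_n ∝ n², so E_2/E_7 = 2²/7² = 4/49 = 0.0816.

0.0816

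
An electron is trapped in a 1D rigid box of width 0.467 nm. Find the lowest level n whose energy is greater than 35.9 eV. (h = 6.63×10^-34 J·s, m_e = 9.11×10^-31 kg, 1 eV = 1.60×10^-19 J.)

n = 5

E_1 = h²/(8m_eL²) = 2.766×10^-19 J = 1.729 eV.
Need n² > 35.9/1.729 = 20.76, i.e. n > 4.556.
The smallest integer satisfying this is n = 5.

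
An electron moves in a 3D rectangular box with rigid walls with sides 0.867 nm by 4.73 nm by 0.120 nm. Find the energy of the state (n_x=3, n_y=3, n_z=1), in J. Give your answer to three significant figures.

E = 4.93×10^-18 J

For a 3D rectangular well E = (h²/8m_e)·Σ n_i²/L_i² = (6.626×10^-34)²/(8·9.109×10^-31) · [3²/(0.867 nm)² + 3²/(4.73 nm)² + 1²/(0.120 nm)²].
Evaluating gives E = 4.93×10^-18 J.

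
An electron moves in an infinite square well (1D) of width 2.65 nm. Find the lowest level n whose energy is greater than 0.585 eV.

E_1 = h²/(8m_eL²) = 8.579×10^-21 J = 0.05355 eV.
Need n² > 0.585/0.05355 = 10.92, i.e. n > 3.305.
The smallest integer satisfying this is n = 4.

n = 4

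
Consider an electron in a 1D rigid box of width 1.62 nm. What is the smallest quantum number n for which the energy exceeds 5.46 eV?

n = 7

E_1 = h²/(8m_eL²) = 2.296×10^-20 J = 0.1433 eV.
Need n² > 5.46/0.1433 = 38.10, i.e. n > 6.173.
The smallest integer satisfying this is n = 7.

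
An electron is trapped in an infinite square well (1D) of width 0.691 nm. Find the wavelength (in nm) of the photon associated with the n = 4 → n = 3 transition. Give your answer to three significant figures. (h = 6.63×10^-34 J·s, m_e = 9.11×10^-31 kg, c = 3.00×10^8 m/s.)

E_1 = h²/(8m_eL²) = 1.263×10^-19 J, so ΔE = (4² − 3²)E_1 = 8.841×10^-19 J.
λ = hc/ΔE = (6.63×10^-34·3.00×10^8)/8.841×10^-19 = 2.25×10^-7 m = 225 nm.

λ = 225 nm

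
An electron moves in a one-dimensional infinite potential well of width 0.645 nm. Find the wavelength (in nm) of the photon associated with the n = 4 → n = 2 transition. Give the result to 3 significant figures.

E_1 = h²/(8m_eL²) = 1.448×10^-19 J, so ΔE = (4² − 2²)E_1 = 1.738×10^-18 J.
λ = hc/ΔE = (6.626×10^-34·2.998×10^8)/1.738×10^-18 = 1.14×10^-7 m = 114 nm.

λ = 114 nm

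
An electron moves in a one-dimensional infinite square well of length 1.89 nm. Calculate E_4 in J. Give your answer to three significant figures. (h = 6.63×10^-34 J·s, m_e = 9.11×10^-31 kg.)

E_4 = 2.70×10^-19 J

For an infinite well E_n = n²h²/(8m_eL²), so E_1 = h²/(8m_eL²) = (6.63×10^-34)²/(8·9.11×10^-31·(1.89×10^-9 m)²) = 1.688×10^-20 J.
Then E_4 = 4²·E_1 = 16·1.688×10^-20 J = 2.70×10^-19 J.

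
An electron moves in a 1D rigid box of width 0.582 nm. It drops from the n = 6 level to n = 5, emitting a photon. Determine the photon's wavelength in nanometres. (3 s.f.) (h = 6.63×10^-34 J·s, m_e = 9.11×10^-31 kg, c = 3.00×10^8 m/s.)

E_1 = h²/(8m_eL²) = 1.781×10^-19 J, so ΔE = (6² − 5²)E_1 = 1.959×10^-18 J.
λ = hc/ΔE = (6.63×10^-34·3.00×10^8)/1.959×10^-18 = 1.02×10^-7 m = 102 nm.

λ = 102 nm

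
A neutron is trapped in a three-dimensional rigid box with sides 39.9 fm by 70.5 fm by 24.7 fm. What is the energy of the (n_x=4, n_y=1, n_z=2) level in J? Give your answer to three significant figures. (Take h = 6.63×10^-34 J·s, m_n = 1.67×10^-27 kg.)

For a 3D rectangular well E = (h²/8m_n)·Σ n_i²/L_i² = (6.63×10^-34)²/(8·1.67×10^-27) · [4²/(39.9 fm)² + 1²/(70.5 fm)² + 2²/(24.7 fm)²].
Evaluating gives E = 5.53×10^-13 J.

E = 5.53×10^-13 J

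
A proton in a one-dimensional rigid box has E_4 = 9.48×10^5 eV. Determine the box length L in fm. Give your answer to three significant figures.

L = 58.8 fm

From E_n = n²h²/(8m_pL²), L = n·h/√(8m_pE_n).
E_4 = 9.48×10^5 eV = 1.519×10^-13 J, so L = 4·6.626×10^-34/√(8·1.673×10^-27·1.519×10^-13) = 5.88×10^-14 m = 58.8 fm.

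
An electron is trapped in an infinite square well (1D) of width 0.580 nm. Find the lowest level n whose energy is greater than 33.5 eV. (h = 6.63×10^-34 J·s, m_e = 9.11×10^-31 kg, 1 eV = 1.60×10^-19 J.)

n = 6

E_1 = h²/(8m_eL²) = 1.793×10^-19 J = 1.121 eV.
Need n² > 33.5/1.121 = 29.88, i.e. n > 5.466.
The smallest integer satisfying this is n = 6.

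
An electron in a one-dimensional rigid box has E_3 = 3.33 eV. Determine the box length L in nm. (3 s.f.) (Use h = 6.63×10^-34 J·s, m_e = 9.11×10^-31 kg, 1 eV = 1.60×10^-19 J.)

From E_n = n²h²/(8m_eL²), L = n·h/√(8m_eE_n).
E_3 = 3.33 eV = 5.328×10^-19 J, so L = 3·6.63×10^-34/√(8·9.11×10^-31·5.328×10^-19) = 1.01×10^-9 m = 1.01 nm.

L = 1.01 nm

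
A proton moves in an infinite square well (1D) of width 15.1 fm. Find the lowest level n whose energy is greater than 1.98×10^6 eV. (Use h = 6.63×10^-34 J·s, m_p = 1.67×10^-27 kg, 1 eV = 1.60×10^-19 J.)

n = 2

E_1 = h²/(8m_pL²) = 1.443×10^-13 J = 9.019×10^5 eV.
Need n² > 1.98×10^6/9.019×10^5 = 2.195, i.e. n > 1.482.
The smallest integer satisfying this is n = 2.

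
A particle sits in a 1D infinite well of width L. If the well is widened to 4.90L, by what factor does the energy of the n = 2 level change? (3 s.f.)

E_n ∝ 1/L², so the energy scales by 1/4.90² = 0.0416.

0.0416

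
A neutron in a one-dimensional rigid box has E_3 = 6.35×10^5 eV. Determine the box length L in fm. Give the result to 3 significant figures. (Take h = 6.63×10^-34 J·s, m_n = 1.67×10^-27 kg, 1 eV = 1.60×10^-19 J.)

From E_n = n²h²/(8m_nL²), L = n·h/√(8m_nE_n).
E_3 = 6.35×10^5 eV = 1.016×10^-13 J, so L = 3·6.63×10^-34/√(8·1.67×10^-27·1.016×10^-13) = 5.40×10^-14 m = 54.0 fm.

L = 54.0 fm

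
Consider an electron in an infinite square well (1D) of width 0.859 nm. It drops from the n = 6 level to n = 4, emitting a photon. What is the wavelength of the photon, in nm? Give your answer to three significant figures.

λ = 122 nm

E_1 = h²/(8m_eL²) = 8.165×10^-20 J, so ΔE = (6² − 4²)E_1 = 1.633×10^-18 J.
λ = hc/ΔE = (6.626×10^-34·2.998×10^8)/1.633×10^-18 = 1.22×10^-7 m = 122 nm.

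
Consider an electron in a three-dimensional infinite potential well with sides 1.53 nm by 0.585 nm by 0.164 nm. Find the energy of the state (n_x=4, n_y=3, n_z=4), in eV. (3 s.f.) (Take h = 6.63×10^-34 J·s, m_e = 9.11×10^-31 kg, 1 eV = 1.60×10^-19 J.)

E = 237 eV

For a 3D rectangular well E = (h²/8m_e)·Σ n_i²/L_i² = (6.63×10^-34)²/(8·9.11×10^-31) · [4²/(1.53 nm)² + 3²/(0.585 nm)² + 4²/(0.164 nm)²].
Evaluating gives E = 3.788×10^-17 J = 237 eV.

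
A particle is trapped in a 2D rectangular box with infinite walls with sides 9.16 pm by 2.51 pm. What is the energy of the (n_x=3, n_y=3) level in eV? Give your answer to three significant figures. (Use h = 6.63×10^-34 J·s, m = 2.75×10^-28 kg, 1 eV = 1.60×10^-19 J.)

E = 1.92×10^3 eV

For a 2D rectangular well E = (h²/8m)·Σ n_i²/L_i² = (6.63×10^-34)²/(8·2.75×10^-28) · [3²/(9.16 pm)² + 3²/(2.51 pm)²].
Evaluating gives E = 3.069×10^-16 J = 1.92×10^3 eV.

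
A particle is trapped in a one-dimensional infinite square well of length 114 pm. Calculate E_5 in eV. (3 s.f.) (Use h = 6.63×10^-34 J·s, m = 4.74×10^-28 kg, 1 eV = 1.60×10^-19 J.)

E_5 = 1.39 eV

For an infinite well E_n = n²h²/(8mL²), so E_1 = h²/(8mL²) = (6.63×10^-34)²/(8·4.74×10^-28·(1.14×10^-10 m)²) = 8.920×10^-21 J.
Then E_5 = 5²·E_1 = 25·8.920×10^-21 J = 2.230×10^-19 J.
Converting, E_5 = 2.230×10^-19 J / (1.60×10^-19 J/eV) = 1.39 eV.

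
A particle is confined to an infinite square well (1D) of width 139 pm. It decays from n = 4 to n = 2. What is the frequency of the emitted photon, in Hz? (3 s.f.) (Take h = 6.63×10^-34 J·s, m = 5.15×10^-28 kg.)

f = 9.99×10^13 Hz

E_1 = h²/(8mL²) = 5.522×10^-21 J and ΔE = (4² − 2²)E_1 = 6.626×10^-20 J.
f = ΔE/h = 6.626×10^-20/6.63×10^-34 = 9.99×10^13 Hz.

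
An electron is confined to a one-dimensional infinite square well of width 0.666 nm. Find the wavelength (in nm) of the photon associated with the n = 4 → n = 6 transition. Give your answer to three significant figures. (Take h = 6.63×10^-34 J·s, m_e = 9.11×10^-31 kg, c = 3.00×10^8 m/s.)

λ = 73.1 nm

E_1 = h²/(8m_eL²) = 1.360×10^-19 J, so ΔE = (6² − 4²)E_1 = 2.720×10^-18 J.
λ = hc/ΔE = (6.63×10^-34·3.00×10^8)/2.720×10^-18 = 7.31×10^-8 m = 73.1 nm.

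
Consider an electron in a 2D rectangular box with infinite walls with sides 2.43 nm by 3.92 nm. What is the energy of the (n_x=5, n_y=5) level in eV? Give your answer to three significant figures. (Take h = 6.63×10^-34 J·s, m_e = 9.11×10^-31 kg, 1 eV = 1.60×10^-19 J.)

For a 2D rectangular well E = (h²/8m_e)·Σ n_i²/L_i² = (6.63×10^-34)²/(8·9.11×10^-31) · [5²/(2.43 nm)² + 5²/(3.92 nm)²].
Evaluating gives E = 3.535×10^-19 J = 2.21 eV.

E = 2.21 eV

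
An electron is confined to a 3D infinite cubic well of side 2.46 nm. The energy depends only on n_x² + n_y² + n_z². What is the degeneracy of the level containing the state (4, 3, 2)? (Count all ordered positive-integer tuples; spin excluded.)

degeneracy = 6

The level has n_x² + n_y² + n_z² = 29. The ordered positive-integer solutions are (2, 3, 4), (2, 4, 3), (3, 2, 4), (3, 4, 2), (4, 2, 3), (4, 3, 2).
That gives 6 states.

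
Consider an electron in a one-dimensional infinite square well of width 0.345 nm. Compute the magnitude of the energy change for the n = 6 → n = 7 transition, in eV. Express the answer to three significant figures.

E_1 = h²/(8m_eL²) = 5.062×10^-19 J.
|ΔE| = |6² − 7²|·E_1 = 13·5.062×10^-19 J = 6.581×10^-18 J = 41.1 eV.

|ΔE| = 41.1 eV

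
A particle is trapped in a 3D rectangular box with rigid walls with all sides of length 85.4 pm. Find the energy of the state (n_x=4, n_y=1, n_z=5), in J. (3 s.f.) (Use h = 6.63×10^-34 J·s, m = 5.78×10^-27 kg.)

For a 3D rectangular well E = (h²/8m)·Σ n_i²/L_i² = (6.63×10^-34)²/(8·5.78×10^-27) · [4²/(85.4 pm)² + 1²/(85.4 pm)² + 5²/(85.4 pm)²].
Evaluating gives E = 5.47×10^-20 J.

E = 5.47×10^-20 J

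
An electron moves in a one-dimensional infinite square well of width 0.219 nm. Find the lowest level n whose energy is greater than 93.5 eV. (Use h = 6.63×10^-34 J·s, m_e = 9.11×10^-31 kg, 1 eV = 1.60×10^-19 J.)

n = 4

E_1 = h²/(8m_eL²) = 1.258×10^-18 J = 7.862 eV.
Need n² > 93.5/7.862 = 11.89, i.e. n > 3.448.
The smallest integer satisfying this is n = 4.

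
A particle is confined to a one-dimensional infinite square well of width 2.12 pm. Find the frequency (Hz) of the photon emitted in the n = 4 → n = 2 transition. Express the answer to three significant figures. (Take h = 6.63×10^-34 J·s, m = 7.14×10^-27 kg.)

f = 3.10×10^16 Hz

E_1 = h²/(8mL²) = 1.712×10^-18 J and ΔE = (4² − 2²)E_1 = 2.054×10^-17 J.
f = ΔE/h = 2.054×10^-17/6.63×10^-34 = 3.10×10^16 Hz.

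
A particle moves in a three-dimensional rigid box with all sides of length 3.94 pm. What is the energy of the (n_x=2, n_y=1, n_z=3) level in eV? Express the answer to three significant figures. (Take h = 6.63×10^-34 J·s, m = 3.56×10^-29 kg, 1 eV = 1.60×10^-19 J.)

E = 8.70×10^3 eV

For a 3D rectangular well E = (h²/8m)·Σ n_i²/L_i² = (6.63×10^-34)²/(8·3.56×10^-29) · [2²/(3.94 pm)² + 1²/(3.94 pm)² + 3²/(3.94 pm)²].
Evaluating gives E = 1.392×10^-15 J = 8.70×10^3 eV.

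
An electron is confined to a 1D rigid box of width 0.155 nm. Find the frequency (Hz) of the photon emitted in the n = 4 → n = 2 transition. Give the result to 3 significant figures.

f = 4.54×10^16 Hz

E_1 = h²/(8m_eL²) = 2.508×10^-18 J and ΔE = (4² − 2²)E_1 = 3.010×10^-17 J.
f = ΔE/h = 3.010×10^-17/6.626×10^-34 = 4.54×10^16 Hz.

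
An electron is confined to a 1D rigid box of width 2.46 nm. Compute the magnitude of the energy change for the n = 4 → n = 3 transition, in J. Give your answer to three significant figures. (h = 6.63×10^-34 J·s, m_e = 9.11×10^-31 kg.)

E_1 = h²/(8m_eL²) = 9.967×10^-21 J.
|ΔE| = |4² − 3²|·E_1 = 7·9.967×10^-21 J = 6.98×10^-20 J.

|ΔE| = 6.98×10^-20 J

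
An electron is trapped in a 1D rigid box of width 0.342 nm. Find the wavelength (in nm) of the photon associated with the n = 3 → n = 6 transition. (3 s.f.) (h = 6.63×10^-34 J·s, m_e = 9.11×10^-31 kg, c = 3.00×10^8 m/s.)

λ = 14.3 nm

E_1 = h²/(8m_eL²) = 5.157×10^-19 J, so ΔE = (6² − 3²)E_1 = 1.392×10^-17 J.
λ = hc/ΔE = (6.63×10^-34·3.00×10^8)/1.392×10^-17 = 1.43×10^-8 m = 14.3 nm.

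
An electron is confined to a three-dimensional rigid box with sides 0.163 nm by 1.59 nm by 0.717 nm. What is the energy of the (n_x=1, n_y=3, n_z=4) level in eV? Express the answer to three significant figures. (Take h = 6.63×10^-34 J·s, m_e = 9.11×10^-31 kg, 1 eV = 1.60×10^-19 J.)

For a 3D rectangular well E = (h²/8m_e)·Σ n_i²/L_i² = (6.63×10^-34)²/(8·9.11×10^-31) · [1²/(0.163 nm)² + 3²/(1.59 nm)² + 4²/(0.717 nm)²].
Evaluating gives E = 4.362×10^-18 J = 27.3 eV.

E = 27.3 eV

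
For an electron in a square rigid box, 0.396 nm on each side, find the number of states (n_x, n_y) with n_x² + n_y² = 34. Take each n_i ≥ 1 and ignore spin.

The level has n_x² + n_y² = 34. The ordered positive-integer solutions are (3, 5), (5, 3).
That gives 2 states.

degeneracy = 2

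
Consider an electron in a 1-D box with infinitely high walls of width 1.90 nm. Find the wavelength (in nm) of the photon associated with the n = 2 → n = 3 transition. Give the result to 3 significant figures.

E_1 = h²/(8m_eL²) = 1.669×10^-20 J, so ΔE = (3² − 2²)E_1 = 8.345×10^-20 J.
λ = hc/ΔE = (6.626×10^-34·2.998×10^8)/8.345×10^-20 = 2.38×10^-6 m = 2.38×10^3 nm.

λ = 2.38×10^3 nm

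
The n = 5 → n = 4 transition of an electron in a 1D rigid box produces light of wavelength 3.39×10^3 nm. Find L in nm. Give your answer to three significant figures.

L = 3.04 nm

The photon carries ΔE = hc/λ = 6.626×10^-34·2.998×10^8/3.39×10^-6 m = 5.860×10^-20 J.
Since ΔE = (5² − 4²)E_1, E_1 = 6.511×10^-21 J, and L = h/√(8m_eE_1) = 3.04×10^-9 m = 3.04 nm.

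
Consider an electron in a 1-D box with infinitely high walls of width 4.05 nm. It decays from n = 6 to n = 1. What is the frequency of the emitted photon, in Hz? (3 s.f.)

f = 1.94×10^14 Hz

E_1 = h²/(8m_eL²) = 3.673×10^-21 J and ΔE = (6² − 1²)E_1 = 1.286×10^-19 J.
f = ΔE/h = 1.286×10^-19/6.626×10^-34 = 1.94×10^14 Hz.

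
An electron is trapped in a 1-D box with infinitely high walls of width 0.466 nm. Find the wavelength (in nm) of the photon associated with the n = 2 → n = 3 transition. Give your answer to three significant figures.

E_1 = h²/(8m_eL²) = 2.774×10^-19 J, so ΔE = (3² − 2²)E_1 = 1.387×10^-18 J.
λ = hc/ΔE = (6.626×10^-34·2.998×10^8)/1.387×10^-18 = 1.43×10^-7 m = 143 nm.

λ = 143 nm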